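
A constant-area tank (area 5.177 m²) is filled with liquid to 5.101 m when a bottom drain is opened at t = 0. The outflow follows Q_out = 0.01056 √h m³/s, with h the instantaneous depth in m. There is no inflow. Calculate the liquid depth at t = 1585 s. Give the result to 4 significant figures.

A dh/dt = −Q_out = −0.01056 √h.
Separate and integrate: 2(√h − √h₀) = −(0.01056/A) t.
√h = √5.101 − 0.01056·1585/(2·5.177) = 2.25854 − 1.61653 = 0.642005.
h = 0.642005² = 0.412170 m.

0.4122 m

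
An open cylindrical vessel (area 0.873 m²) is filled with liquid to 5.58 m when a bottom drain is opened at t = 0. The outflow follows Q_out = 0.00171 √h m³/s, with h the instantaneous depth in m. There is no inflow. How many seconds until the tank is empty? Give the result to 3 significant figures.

2410 s

With no inflow, A dh/dt = −0.00171 √h.
Separate and integrate: 2(√h − √h₀) = −(0.00171/A) t.
Set h = 0: 2√h₀ = (0.00171/A) t_empty ⇒ t_empty = 2A√h₀/0.00171.
t_empty = 2·0.873·√5.58/0.00171 = 1.7460·2.3622/0.00171 = 2411.9 s.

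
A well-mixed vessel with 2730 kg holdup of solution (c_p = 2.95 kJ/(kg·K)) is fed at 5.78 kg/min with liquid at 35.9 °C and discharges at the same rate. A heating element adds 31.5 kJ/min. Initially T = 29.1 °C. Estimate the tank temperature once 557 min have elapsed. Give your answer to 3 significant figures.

35.1 °C

M c_p dT/dt = ṁ c_p (T_in − T) + Q̇.
τ = M/ṁ = 472.32 min; T_ss = T_in + Q̇/(ṁ c_p) = 35.9 + 31.5/(5.78·2.95) = 37.747 °C.
Integrating: T(t) = T_ss + (T₀ − T_ss) e^(−t/τ).
T(557) = 37.747 + (-8.6474)·e^(−557/472.32) = 37.747 + (-8.6474)·0.30750 = 35.088 °C.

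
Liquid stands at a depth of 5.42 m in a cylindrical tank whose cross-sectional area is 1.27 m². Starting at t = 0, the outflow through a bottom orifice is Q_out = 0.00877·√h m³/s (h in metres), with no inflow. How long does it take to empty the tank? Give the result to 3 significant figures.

674 s

A dh/dt = −Q_out = −0.00877 √h.
Separate and integrate: 2(√h − √h₀) = −(0.00877/A) t.
Set h = 0: 2√h₀ = (0.00877/A) t_empty ⇒ t_empty = 2A√h₀/0.00877.
t_empty = 2·1.27·√5.42/0.00877 = 2.5400·2.3281/0.00877 = 674.27 s.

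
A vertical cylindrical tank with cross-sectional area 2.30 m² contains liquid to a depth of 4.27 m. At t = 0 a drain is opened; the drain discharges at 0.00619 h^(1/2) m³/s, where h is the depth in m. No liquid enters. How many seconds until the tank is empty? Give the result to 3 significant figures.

Mass balance (ρ constant): A dh/dt = −0.00619 √h.
Separate and integrate: 2(√h − √h₀) = −(0.00619/A) t.
Set h = 0: 2√h₀ = (0.00619/A) t_empty ⇒ t_empty = 2A√h₀/0.00619.
t_empty = 2·2.30·√4.27/0.00619 = 4.6000·2.0664/0.00619 = 1535.6 s.

1540 s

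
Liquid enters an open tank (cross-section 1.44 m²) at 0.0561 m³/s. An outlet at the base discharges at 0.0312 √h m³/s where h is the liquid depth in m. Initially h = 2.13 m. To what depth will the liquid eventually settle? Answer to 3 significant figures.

3.23 m

Level balance: A dh/dt = 0.0561 − 0.0312 √h. Setting dh/dt = 0:
Q_in = 0.0312 √h_ss ⇒ √h_ss = 0.0561/0.0312 = 1.7981.
h_ss = 1.7981² = 3.2331 m. (Since h₀ = 2.13 m < h_ss, the level will rise toward this value.)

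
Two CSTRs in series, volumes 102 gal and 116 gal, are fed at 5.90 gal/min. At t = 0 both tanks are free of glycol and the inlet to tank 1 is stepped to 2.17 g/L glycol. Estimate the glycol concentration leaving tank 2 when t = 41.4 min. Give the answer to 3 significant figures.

Each tank obeys Vᵢ dCᵢ/dt = Q(Cᵢ₋₁ − Cᵢ), so τᵢ = Vᵢ/Q.
τ₁ = 102/5.90 = 17.288 min; τ₂ = 116/5.90 = 19.661 min.
Tank 1: C₁ = C_in(1 − e^(−t/τ₁)). Tank 2 (τ₁ ≠ τ₂): C₂ = C_in[1 − (τ₁ e^(−t/τ₁) − τ₂ e^(−t/τ₂))/(τ₁ − τ₂)].
At t = 41.4: e^(−t/τ₁) = 0.091199, e^(−t/τ₂) = 0.12176.
C₂ = 2.17·[1 − (17.288·0.091199 − 19.661·0.12176)/(-2.3729)] = 2.17·0.65557 = 1.4226 g/L.

1.42 g/L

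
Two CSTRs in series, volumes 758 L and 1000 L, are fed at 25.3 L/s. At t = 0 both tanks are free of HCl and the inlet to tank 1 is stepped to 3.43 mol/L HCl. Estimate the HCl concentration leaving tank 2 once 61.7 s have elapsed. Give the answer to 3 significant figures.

Each tank obeys Vᵢ dCᵢ/dt = Q(Cᵢ₋₁ − Cᵢ), so τᵢ = Vᵢ/Q.
τ₁ = 758/25.3 = 29.960 s; τ₂ = 1000/25.3 = 39.526 s.
Solving the cascade with C₁(0)=C₂(0)=0 gives C₂(t) = C_in[1 − (τ₁ e^(−t/τ₁) − τ₂ e^(−t/τ₂))/(τ₁ − τ₂)].
At t = 61.7: e^(−t/τ₁) = 0.12753, e^(−t/τ₂) = 0.20992.
C₂ = 3.43·[1 − (29.960·0.12753 − 39.526·0.20992)/(-9.5652)] = 3.43·0.53201 = 1.8248 mol/L.

1.82 mol/L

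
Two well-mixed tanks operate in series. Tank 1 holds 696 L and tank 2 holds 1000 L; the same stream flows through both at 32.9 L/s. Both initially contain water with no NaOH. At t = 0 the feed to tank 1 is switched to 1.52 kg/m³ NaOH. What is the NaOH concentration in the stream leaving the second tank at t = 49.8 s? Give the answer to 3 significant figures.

Each tank obeys Vᵢ dCᵢ/dt = Q(Cᵢ₋₁ − Cᵢ), so τᵢ = Vᵢ/Q.
τ₁ = 696/32.9 = 21.155 s; τ₂ = 1000/32.9 = 30.395 s.
Solving the cascade with C₁(0)=C₂(0)=0 gives C₂(t) = C_in[1 − (τ₁ e^(−t/τ₁) − τ₂ e^(−t/τ₂))/(τ₁ − τ₂)].
At t = 49.8: e^(−t/τ₁) = 0.094984, e^(−t/τ₂) = 0.19429.
C₂ = 1.52·[1 − (21.155·0.094984 − 30.395·0.19429)/(-9.2401)] = 1.52·0.57836 = 0.87911 kg/m³.

0.879 kg/m³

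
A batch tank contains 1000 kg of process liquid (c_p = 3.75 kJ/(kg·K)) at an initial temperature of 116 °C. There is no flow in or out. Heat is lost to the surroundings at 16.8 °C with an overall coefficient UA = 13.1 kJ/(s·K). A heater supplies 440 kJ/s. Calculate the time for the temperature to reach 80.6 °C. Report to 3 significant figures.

Lumped-capacitance energy balance: M c_p dT/dt = UA(T_amb − T) + Q̇.
τ = M c_p/UA = 286.26 s; T_ss = T_amb + Q̇/UA = 16.8 + 440/13.1 = 50.388 °C.
T(t) = T_ss + (T₀ − T_ss)e^(−t/τ); set T = 80.6:
t = −τ ln[(T − T_ss)/(T₀ − T_ss)] = −286.26 · ln(0.46047) = 222.00 s.

222 s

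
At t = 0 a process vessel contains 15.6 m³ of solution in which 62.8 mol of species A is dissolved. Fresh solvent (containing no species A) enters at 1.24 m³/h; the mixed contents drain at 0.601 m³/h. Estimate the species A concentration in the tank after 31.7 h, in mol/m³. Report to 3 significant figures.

0.801 mol/m³

Let m(t) be the amount of species A. Volume: V(t) = V₀ + (Q_in − Q_out) t = 15.6 + 0.63900 t; V(31.7) = 35.856 m³.
Species balance (pure solvent in): dm/dt = −Q_out · m/V(t).
Separate: dm/m = −Q_out dt/V(t) ⇒ ln(m/m₀) = −(Q_out/(Q_in−Q_out)) ln(V/V₀).
m = m₀ (V₀/V)^(Q_out/(Q_in−Q_out)) = 62.8 × (15.6/35.856)^(0.94053) = 28.709 mol.
C = m/V = 28.709/35.856 = 0.80066 mol/m³.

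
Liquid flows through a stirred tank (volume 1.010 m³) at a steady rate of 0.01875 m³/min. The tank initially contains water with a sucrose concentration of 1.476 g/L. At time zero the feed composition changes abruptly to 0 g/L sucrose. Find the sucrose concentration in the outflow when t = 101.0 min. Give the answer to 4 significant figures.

Accumulation = in − out for the solute gives V dC/dt = Q(C_in − C).
Time constant τ = V/Q = 1.010/0.01875 = 53.8667 min.
C approaches C_in exponentially: C(t) = C_in + (C₀ − C_in) e^(−t/τ).
C(101.0) = 0 + (1.476 − 0)·e^(−101.0/53.8667) = 0 + (1.47600)·0.153355 = 0.226352 g/L.

0.2264 g/L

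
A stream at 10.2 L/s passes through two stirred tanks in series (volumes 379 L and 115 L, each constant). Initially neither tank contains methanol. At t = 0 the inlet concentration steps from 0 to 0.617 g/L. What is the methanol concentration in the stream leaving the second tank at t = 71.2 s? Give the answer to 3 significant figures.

0.487 g/L

Time constants: τᵢ = Vᵢ/Q for each well-mixed tank.
τ₁ = 379/10.2 = 37.157 s; τ₂ = 115/10.2 = 11.275 s.
Tank 1: C₁ = C_in(1 − e^(−t/τ₁)). Tank 2 (τ₁ ≠ τ₂): C₂ = C_in[1 − (τ₁ e^(−t/τ₁) − τ₂ e^(−t/τ₂))/(τ₁ − τ₂)].
At t = 71.2: e^(−t/τ₁) = 0.14717, e^(−t/τ₂) = 0.0018087.
C₂ = 0.617·[1 − (37.157·0.14717 − 11.275·0.0018087)/(25.882)] = 0.617·0.78952 = 0.48713 g/L.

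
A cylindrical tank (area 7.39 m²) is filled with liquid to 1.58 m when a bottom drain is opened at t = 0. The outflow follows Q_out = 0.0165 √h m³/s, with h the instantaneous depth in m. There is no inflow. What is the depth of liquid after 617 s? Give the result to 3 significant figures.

0.323 m

A dh/dt = −Q_out = −0.0165 √h.
Separate and integrate: 2(√h − √h₀) = −(0.0165/A) t.
√h = √1.58 − 0.0165·617/(2·7.39) = 1.2570 − 0.68880 = 0.56818.
h = 0.56818² = 0.32283 m.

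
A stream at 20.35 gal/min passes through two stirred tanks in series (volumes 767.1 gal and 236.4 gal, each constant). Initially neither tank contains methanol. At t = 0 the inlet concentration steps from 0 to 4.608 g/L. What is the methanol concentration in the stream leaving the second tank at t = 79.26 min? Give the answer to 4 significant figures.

Species balance on tank i: dCᵢ/dt = (Cᵢ₋₁ − Cᵢ)/τᵢ with τᵢ = Vᵢ/Q.
τ₁ = 767.1/20.35 = 37.6953 min; τ₂ = 236.4/20.35 = 11.6167 min.
Solving the cascade with C₁(0)=C₂(0)=0 gives C₂(t) = C_in[1 − (τ₁ e^(−t/τ₁) − τ₂ e^(−t/τ₂))/(τ₁ − τ₂)].
At t = 79.26: e^(−t/τ₁) = 0.122133, e^(−t/τ₂) = 0.00108853.
C₂ = 4.608·[1 − (37.6953·0.122133 − 11.6167·0.00108853)/(26.0786)] = 4.608·0.823948 = 3.79675 g/L.

3.797 g/L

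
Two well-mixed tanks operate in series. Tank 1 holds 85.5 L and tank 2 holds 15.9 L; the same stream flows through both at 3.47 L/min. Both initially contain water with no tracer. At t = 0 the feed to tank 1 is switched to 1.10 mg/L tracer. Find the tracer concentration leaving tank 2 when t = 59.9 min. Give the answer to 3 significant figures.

Time constants: τᵢ = Vᵢ/Q for each well-mixed tank.
τ₁ = 85.5/3.47 = 24.640 min; τ₂ = 15.9/3.47 = 4.5821 min.
Solving the cascade with C₁(0)=C₂(0)=0 gives C₂(t) = C_in[1 − (τ₁ e^(−t/τ₁) − τ₂ e^(−t/τ₂))/(τ₁ − τ₂)].
At t = 59.9: e^(−t/τ₁) = 0.087946, e^(−t/τ₂) = 2.1022e-06.
C₂ = 1.10·[1 − (24.640·0.087946 − 4.5821·2.1022e-06)/(20.058)] = 1.10·0.89196 = 0.98116 mg/L.

0.981 mg/L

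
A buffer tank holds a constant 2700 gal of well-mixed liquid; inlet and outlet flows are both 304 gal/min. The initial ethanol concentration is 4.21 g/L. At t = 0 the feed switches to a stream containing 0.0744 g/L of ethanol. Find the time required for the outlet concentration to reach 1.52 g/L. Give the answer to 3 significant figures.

Species balance: V dC/dt = Q(C_in − C) ⇒ τ = V/Q = 8.8816 min.
C(t) = C_in + (C₀ − C_in) e^(−t/τ). Set C = 1.52 and solve for t:
e^(−t/τ) = (C − C_in)/(C₀ − C_in) = (1.52 − 0.0744)/(4.21 − 0.0744) = 0.34955
t = −τ ln(…) = 8.8816 × 1.0511 = 9.3355 min.

9.34 min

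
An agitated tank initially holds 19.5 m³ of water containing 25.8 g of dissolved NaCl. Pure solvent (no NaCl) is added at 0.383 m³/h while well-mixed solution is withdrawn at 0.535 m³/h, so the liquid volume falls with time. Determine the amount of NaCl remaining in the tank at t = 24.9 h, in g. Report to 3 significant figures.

Total volume: dV/dt = Q_in − Q_out = -0.15200 m³/h, so V(t) = 19.5 − 0.15200 t and V(24.9) = 15.715 m³.
Solute balance: dm/dt = 0 − Q_out C = −Q_out m/V(t).
dm/m = −Q_out dt/(V₀ − 0.15200 t); integrating gives ln(m/m₀) = −(Q_out/(Q_in−Q_out)) ln(V/V₀).
m = m₀ (V₀/V)^(Q_out/(Q_in−Q_out)) = 25.8 × (19.5/15.715)^(-3.5197) = 12.072 g.

12.1 g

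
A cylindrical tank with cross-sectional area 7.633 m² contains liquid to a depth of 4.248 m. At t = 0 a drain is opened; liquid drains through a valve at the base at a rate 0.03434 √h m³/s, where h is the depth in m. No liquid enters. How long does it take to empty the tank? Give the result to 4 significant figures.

916.3 s

With no inflow, A dh/dt = −0.03434 √h.
This is separable: 2 d(√h)/dt = −0.03434/A, so √h = √h₀ − (0.03434/(2A)) t.
Set h = 0: 2√h₀ = (0.03434/A) t_empty ⇒ t_empty = 2A√h₀/0.03434.
t_empty = 2·7.633·√4.248/0.03434 = 15.2660·2.06107/0.03434 = 916.257 s.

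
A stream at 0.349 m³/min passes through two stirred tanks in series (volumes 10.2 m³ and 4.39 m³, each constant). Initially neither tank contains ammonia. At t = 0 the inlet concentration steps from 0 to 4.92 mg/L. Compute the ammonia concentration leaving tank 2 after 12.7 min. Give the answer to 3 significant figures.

Time constants: τᵢ = Vᵢ/Q for each well-mixed tank.
τ₁ = 10.2/0.349 = 29.226 min; τ₂ = 4.39/0.349 = 12.579 min.
Tank 1: C₁ = C_in(1 − e^(−t/τ₁)). Tank 2 (τ₁ ≠ τ₂): C₂ = C_in[1 − (τ₁ e^(−t/τ₁) − τ₂ e^(−t/τ₂))/(τ₁ − τ₂)].
At t = 12.7: e^(−t/τ₁) = 0.64756, e^(−t/τ₂) = 0.36435.
C₂ = 4.92·[1 − (29.226·0.64756 − 12.579·0.36435)/(16.648)] = 4.92·0.13844 = 0.68115 mg/L.

0.681 mg/L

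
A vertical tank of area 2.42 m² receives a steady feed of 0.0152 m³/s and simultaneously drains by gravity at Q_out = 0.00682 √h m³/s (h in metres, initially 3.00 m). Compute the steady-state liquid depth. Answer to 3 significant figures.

4.97 m

A dh/dt = Q_in − 0.00682 √h. Steady state requires inflow = outflow:
Q_in = 0.00682 √h_ss ⇒ √h_ss = 0.0152/0.00682 = 2.2287.
h_ss = 2.2287² = 4.9673 m. (Since h₀ = 3.00 m < h_ss, the level will rise toward this value.)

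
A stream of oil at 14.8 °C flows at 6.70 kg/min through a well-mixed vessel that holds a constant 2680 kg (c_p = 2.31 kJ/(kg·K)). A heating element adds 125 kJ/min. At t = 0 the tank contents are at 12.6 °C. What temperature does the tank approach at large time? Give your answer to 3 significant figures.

Unsteady energy balance on the tank contents: M c_p dT/dt = ṁ c_p (T_in − T) + 125.
At steady state dT/dt = 0 ⇒ T_ss = T_in + Q̇/(ṁ c_p) = 14.8 + 125/(6.70·2.31) = 22.877 °C.

22.9 °C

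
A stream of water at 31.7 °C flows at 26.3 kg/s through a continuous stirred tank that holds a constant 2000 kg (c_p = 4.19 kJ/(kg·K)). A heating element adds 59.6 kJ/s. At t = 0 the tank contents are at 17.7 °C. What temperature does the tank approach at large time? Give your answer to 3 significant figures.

Energy balance: M c_p dT/dt = ṁ c_p (T_in − T) + 59.6.
At steady state dT/dt = 0 ⇒ T_ss = T_in + Q̇/(ṁ c_p) = 31.7 + 59.6/(26.3·4.19) = 32.241 °C.

32.2 °C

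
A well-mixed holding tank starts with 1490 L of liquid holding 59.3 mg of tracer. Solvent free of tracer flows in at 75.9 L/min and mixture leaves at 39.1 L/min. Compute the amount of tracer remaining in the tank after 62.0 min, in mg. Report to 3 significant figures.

22.1 mg

Let m(t) be the amount of tracer. Volume: V(t) = V₀ + (Q_in − Q_out) t = 1490 + 36.800 t; V(62.0) = 3771.6 L.
Solute balance: dm/dt = 0 − Q_out C = −Q_out m/V(t).
Separate: dm/m = −Q_out dt/V(t) ⇒ ln(m/m₀) = −(Q_out/(Q_in−Q_out)) ln(V/V₀).
m = m₀ (V₀/V)^(Q_out/(Q_in−Q_out)) = 59.3 × (1490/3771.6)^(1.0625) = 22.106 mg.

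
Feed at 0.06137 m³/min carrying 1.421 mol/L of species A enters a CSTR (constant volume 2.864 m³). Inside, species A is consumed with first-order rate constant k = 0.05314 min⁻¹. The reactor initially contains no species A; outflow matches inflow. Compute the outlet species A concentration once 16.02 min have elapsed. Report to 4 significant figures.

0.2847 mol/L

Accumulation = in − out − consumed: V dC/dt = Q C_in − Q C − k V C.
This is linear with rate a = Q/V + k = 0.0745681 min⁻¹.
C_ss = Q C_in/(Q + kV) = 0.408342 mol/L; C(t) = C_ss + (C₀ − C_ss) e^(−a t).
C(16.02) = 0.408342 + (-0.408342)·e^(−0.0745681·16.02) = 0.408342 + (-0.408342)·0.302831 = 0.284684 mol/L.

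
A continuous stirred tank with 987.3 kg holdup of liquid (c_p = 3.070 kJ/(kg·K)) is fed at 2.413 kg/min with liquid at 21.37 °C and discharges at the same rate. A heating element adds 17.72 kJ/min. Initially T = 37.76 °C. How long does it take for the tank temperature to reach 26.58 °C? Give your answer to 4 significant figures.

655.8 min

M c_p dT/dt = ṁ c_p (T_in − T) + Q̇.
τ = M/ṁ = 409.159 min; T_ss = T_in + Q̇/(ṁ c_p) = 23.7620 °C.
T(t) = T_ss + (T₀ − T_ss) e^(−t/τ). Set T = 26.58:
e^(−t/τ) = (26.58 − 23.7620)/(37.76 − 23.7620) = 0.201312
t = −409.159 · ln(0.201312) = 655.840 min.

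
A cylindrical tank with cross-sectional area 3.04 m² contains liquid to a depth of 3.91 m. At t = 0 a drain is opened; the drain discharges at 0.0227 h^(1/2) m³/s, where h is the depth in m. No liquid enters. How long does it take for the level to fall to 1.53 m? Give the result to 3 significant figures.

With no inflow, A dh/dt = −0.0227 √h.
∫ h^(−1/2) dh = −(0.0227/A) ∫ dt, giving 2√h = 2√h₀ − (0.0227/A) t.
t = 2A(√h₀ − √h)/0.0227 = 2·3.04·(√3.91 − √1.53)/0.0227
  = 6.0800 × (1.9774 − 1.2369) / 0.0227 = 198.32 s.

198 s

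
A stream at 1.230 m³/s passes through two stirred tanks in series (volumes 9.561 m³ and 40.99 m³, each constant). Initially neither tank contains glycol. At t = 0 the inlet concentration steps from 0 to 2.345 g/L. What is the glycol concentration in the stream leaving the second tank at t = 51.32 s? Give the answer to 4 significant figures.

Time constants: τᵢ = Vᵢ/Q for each well-mixed tank.
τ₁ = 9.561/1.230 = 7.77317 s; τ₂ = 40.99/1.230 = 33.3252 s.
Solving the cascade with C₁(0)=C₂(0)=0 gives C₂(t) = C_in[1 − (τ₁ e^(−t/τ₁) − τ₂ e^(−t/τ₂))/(τ₁ − τ₂)].
At t = 51.32: e^(−t/τ₁) = 0.00135738, e^(−t/τ₂) = 0.214386.
C₂ = 2.345·[1 − (7.77317·0.00135738 − 33.3252·0.214386)/(-25.5520)] = 2.345·0.720808 = 1.69030 g/L.

1.690 g/L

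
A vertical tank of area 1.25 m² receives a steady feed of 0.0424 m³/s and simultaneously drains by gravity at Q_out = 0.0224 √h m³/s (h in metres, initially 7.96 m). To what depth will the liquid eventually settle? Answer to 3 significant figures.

3.58 m

A dh/dt = Q_in − 0.0224 √h. Steady state requires inflow = outflow:
Q_in = 0.0224 √h_ss ⇒ √h_ss = 0.0424/0.0224 = 1.8929.
h_ss = 1.8929² = 3.5829 m. (Since h₀ = 7.96 m > h_ss, the level will fall toward this value.)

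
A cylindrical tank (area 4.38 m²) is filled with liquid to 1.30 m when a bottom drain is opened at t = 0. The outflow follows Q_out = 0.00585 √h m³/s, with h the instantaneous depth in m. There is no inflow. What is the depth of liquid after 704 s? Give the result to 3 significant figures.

0.449 m

With no inflow, A dh/dt = −0.00585 √h.
Separate and integrate: 2(√h − √h₀) = −(0.00585/A) t.
√h = √1.30 − 0.00585·704/(2·4.38) = 1.1402 − 0.47014 = 0.67004.
h = 0.67004² = 0.44895 m.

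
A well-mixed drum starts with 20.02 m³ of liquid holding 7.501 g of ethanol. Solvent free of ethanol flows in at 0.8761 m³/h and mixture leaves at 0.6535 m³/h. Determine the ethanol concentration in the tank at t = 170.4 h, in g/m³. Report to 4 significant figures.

Let m(t) be the amount of ethanol. Volume: V(t) = V₀ + (Q_in − Q_out) t = 20.02 + 0.222600 t; V(170.4) = 57.9510 m³.
Species balance (pure solvent in): dm/dt = −Q_out · m/V(t).
Separate: dm/m = −Q_out dt/V(t) ⇒ ln(m/m₀) = −(Q_out/(Q_in−Q_out)) ln(V/V₀).
m = m₀ (V₀/V)^(Q_out/(Q_in−Q_out)) = 7.501 × (20.02/57.9510)^(2.93576) = 0.331117 g.
C = m/V = 0.331117/57.9510 = 0.00571373 g/m³.

0.005714 g/m³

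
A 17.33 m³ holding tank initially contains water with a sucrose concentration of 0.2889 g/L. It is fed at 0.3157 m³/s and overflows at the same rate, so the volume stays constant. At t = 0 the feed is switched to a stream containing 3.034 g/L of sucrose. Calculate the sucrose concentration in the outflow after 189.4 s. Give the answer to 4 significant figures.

Unsteady species balance (constant V, well mixed): V dC/dt = Q(C_in − C).
Rewrite as dC/dt + C/τ = C_in/τ, τ = V/Q = 54.8939 s.
C approaches C_in exponentially: C(t) = C_in + (C₀ − C_in) e^(−t/τ).
C(189.4) = 3.034 + (0.2889 − 3.034)·e^(−189.4/54.8939) = 3.034 + (-2.74510)·0.0317363 = 2.94688 g/L.

2.947 g/L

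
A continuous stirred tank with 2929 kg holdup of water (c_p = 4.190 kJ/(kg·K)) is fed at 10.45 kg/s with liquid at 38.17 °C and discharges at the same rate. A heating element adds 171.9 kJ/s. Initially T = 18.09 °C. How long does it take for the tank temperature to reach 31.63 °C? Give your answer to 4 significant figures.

M c_p dT/dt = ṁ c_p (T_in − T) + Q̇.
τ = M/ṁ = 280.287 s; T_ss = T_in + Q̇/(ṁ c_p) = 42.0960 °C.
T(t) = T_ss + (T₀ − T_ss) e^(−t/τ). Set T = 31.63:
e^(−t/τ) = (31.63 − 42.0960)/(18.09 − 42.0960) = 0.435973
t = −280.287 · ln(0.435973) = 232.687 s.

232.7 s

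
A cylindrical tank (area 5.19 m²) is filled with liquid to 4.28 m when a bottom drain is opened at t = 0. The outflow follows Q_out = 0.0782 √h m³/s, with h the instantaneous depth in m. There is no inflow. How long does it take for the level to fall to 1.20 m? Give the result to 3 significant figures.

129 s

Accumulation of liquid (constant cross-section A): A dh/dt = −0.0782 √h.
This is separable: 2 d(√h)/dt = −0.0782/A, so √h = √h₀ − (0.0782/(2A)) t.
t = 2A(√h₀ − √h)/0.0782 = 2·5.19·(√4.28 − √1.20)/0.0782
  = 10.380 × (2.0688 − 1.0954) / 0.0782 = 129.20 s.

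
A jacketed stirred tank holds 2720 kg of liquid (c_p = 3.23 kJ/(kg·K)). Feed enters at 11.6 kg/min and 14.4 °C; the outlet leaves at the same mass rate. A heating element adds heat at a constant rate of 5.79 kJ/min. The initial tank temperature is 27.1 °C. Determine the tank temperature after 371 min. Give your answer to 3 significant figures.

17.1 °C

Unsteady energy balance on the tank contents: M c_p dT/dt = ṁ c_p (T_in − T) + 5.79.
Rearrange: dT/dt = (T_ss − T)/τ with τ = M/ṁ = 234.48 min and T_ss = T_in + Q̇/(ṁ c_p) = 14.555 °C.
Integrating: T(t) = T_ss + (T₀ − T_ss) e^(−t/τ).
T(371) = 14.555 + (12.545)·e^(−371/234.48) = 14.555 + (12.545)·0.20552 = 17.133 °C.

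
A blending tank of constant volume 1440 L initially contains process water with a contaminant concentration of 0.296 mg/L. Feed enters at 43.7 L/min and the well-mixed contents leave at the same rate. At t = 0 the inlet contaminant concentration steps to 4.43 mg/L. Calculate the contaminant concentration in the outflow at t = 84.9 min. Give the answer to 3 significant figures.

Species balance on the tank: V dC/dt = Q(C_in − C).
Time constant τ = V/Q = 1440/43.7 = 32.952 min.
Integrating: C(t) = C_in + (C₀ − C_in) e^(−t/τ).
C(84.9) = 4.43 + (0.296 − 4.43)·e^(−84.9/32.952) = 4.43 + (-4.1340)·0.076041 = 4.1156 mg/L.

4.12 mg/L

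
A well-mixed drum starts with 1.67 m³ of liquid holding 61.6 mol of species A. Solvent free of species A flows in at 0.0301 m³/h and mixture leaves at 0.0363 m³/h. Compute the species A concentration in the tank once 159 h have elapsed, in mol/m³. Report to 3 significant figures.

0.485 mol/m³

Total volume: dV/dt = Q_in − Q_out = -0.0062000 m³/h, so V(t) = 1.67 − 0.0062000 t and V(159) = 0.68420 m³.
Solute balance: dm/dt = 0 − Q_out C = −Q_out m/V(t).
Separate: dm/m = −Q_out dt/V(t) ⇒ ln(m/m₀) = −(Q_out/(Q_in−Q_out)) ln(V/V₀).
m = m₀ (V₀/V)^(Q_out/(Q_in−Q_out)) = 61.6 × (1.67/0.68420)^(-5.8548) = 0.33162 mol.
C = m/V = 0.33162/0.68420 = 0.48468 mol/m³.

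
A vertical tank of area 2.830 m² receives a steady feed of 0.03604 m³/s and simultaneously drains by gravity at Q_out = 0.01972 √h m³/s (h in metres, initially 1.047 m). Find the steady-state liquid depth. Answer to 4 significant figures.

Mass balance (ρ constant): A dh/dt = Q_in − 0.01972 √h. At steady state dh/dt = 0:
Q_in = 0.01972 √h_ss ⇒ √h_ss = 0.03604/0.01972 = 1.82759.
h_ss = 1.82759² = 3.34007 m. (Since h₀ = 1.047 m < h_ss, the level will rise toward this value.)

3.340 m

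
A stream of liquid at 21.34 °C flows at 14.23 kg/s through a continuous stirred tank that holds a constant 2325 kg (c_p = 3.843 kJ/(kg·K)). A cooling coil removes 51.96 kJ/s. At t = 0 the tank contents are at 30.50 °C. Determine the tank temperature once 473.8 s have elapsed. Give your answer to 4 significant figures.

M c_p dT/dt = ṁ c_p (T_in − T) − Q̇.
τ = M/ṁ = 163.387 s; T_ss = T_in − Q̇/(ṁ c_p) = 21.34 − 51.96/(14.23·3.843) = 20.3898 °C.
This is linear first-order; T(t) = T_ss + (T₀ − T_ss) e^(−t/τ).
T(473.8) = 20.3898 + (10.1102)·e^(−473.8/163.387) = 20.3898 + (10.1102)·0.0550309 = 20.9462 °C.

20.95 °C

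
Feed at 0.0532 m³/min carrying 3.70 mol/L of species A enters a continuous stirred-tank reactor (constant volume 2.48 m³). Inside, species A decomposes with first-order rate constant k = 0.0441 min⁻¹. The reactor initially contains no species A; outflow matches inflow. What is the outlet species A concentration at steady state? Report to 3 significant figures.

V dC/dt = Q(C_in − C) − k V C.
Steady state (dC/dt = 0): C_ss = Q C_in/(Q + kV) = C_in/(1 + kV/Q).
C_ss = 0.0532·3.70/(0.0532 + 0.0441·2.48) = 0.19684/0.16257 = 1.2108 mol/L.

1.21 mol/L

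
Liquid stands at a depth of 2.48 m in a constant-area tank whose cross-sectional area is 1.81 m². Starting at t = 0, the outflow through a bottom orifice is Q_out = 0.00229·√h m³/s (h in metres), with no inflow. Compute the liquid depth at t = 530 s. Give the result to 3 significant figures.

With no inflow, A dh/dt = −0.00229 √h.
This is separable: 2 d(√h)/dt = −0.00229/A, so √h = √h₀ − (0.00229/(2A)) t.
√h = √2.48 − 0.00229·530/(2·1.81) = 1.5748 − 0.33528 = 1.2395.
h = 1.2395² = 1.5364 m.

1.54 m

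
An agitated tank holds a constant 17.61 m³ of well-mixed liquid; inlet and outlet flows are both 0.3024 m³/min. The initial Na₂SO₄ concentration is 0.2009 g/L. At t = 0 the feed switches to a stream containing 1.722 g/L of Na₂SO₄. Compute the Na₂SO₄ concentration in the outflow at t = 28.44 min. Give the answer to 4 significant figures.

0.7886 g/L

Species balance on the tank: V dC/dt = Q(C_in − C).
Time constant τ = V/Q = 17.61/0.3024 = 58.2341 min.
Integrating: C(t) = C_in + (C₀ − C_in) e^(−t/τ).
C(28.44) = 1.722 + (0.2009 − 1.722)·e^(−28.44/58.2341) = 1.722 + (-1.52110)·0.613624 = 0.788617 g/L.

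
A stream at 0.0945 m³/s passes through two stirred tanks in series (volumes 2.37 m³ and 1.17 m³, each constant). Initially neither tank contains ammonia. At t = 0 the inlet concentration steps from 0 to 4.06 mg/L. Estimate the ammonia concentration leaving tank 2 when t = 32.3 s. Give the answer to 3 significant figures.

2.14 mg/L

Species balance on tank i: dCᵢ/dt = (Cᵢ₋₁ − Cᵢ)/τᵢ with τᵢ = Vᵢ/Q.
τ₁ = 2.37/0.0945 = 25.079 s; τ₂ = 1.17/0.0945 = 12.381 s.
Tank 1: C₁ = C_in(1 − e^(−t/τ₁)). Tank 2 (τ₁ ≠ τ₂): C₂ = C_in[1 − (τ₁ e^(−t/τ₁) − τ₂ e^(−t/τ₂))/(τ₁ − τ₂)].
At t = 32.3: e^(−t/τ₁) = 0.27585, e^(−t/τ₂) = 0.073619.
C₂ = 4.06·[1 − (25.079·0.27585 − 12.381·0.073619)/(12.698)] = 4.06·0.52698 = 2.1395 mg/L.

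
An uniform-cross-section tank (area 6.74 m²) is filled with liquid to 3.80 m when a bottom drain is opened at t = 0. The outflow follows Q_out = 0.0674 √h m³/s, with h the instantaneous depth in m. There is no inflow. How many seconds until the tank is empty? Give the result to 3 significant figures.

390 s

Volume balance on the tank: A dh/dt = −0.0674 √h.
∫ h^(−1/2) dh = −(0.0674/A) ∫ dt, giving 2√h = 2√h₀ − (0.0674/A) t.
Set h = 0: 2√h₀ = (0.0674/A) t_empty ⇒ t_empty = 2A√h₀/0.0674.
t_empty = 2·6.74·√3.80/0.0674 = 13.480·1.9494/0.0674 = 389.87 s.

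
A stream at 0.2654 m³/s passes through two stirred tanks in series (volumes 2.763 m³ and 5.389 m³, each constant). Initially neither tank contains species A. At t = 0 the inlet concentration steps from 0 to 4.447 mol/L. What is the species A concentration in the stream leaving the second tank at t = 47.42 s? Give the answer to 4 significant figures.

Time constants: τᵢ = Vᵢ/Q for each well-mixed tank.
τ₁ = 2.763/0.2654 = 10.4107 s; τ₂ = 5.389/0.2654 = 20.3052 s.
Tank 1: C₁ = C_in(1 − e^(−t/τ₁)). Tank 2 (τ₁ ≠ τ₂): C₂ = C_in[1 − (τ₁ e^(−t/τ₁) − τ₂ e^(−t/τ₂))/(τ₁ − τ₂)].
At t = 47.42: e^(−t/τ₁) = 0.0105152, e^(−t/τ₂) = 0.0967754.
C₂ = 4.447·[1 − (10.4107·0.0105152 − 20.3052·0.0967754)/(-9.89450)] = 4.447·0.812464 = 3.61303 mol/L.

3.613 mol/L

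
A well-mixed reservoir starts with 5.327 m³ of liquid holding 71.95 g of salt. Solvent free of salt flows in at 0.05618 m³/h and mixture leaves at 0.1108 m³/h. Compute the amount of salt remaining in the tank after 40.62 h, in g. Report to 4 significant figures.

Total volume: dV/dt = Q_in − Q_out = -0.0546200 m³/h, so V(t) = 5.327 − 0.0546200 t and V(40.62) = 3.10834 m³.
Solute balance: dm/dt = 0 − Q_out C = −Q_out m/V(t).
dm/m = −Q_out dt/(V₀ − 0.0546200 t); integrating gives ln(m/m₀) = −(Q_out/(Q_in−Q_out)) ln(V/V₀).
m = m₀ (V₀/V)^(Q_out/(Q_in−Q_out)) = 71.95 × (5.327/3.10834)^(-2.02856) = 24.1234 g.

24.12 g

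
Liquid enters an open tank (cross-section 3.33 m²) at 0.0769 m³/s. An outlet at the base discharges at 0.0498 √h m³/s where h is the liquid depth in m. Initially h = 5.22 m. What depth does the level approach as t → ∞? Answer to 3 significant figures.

2.38 m

Level balance: A dh/dt = 0.0769 − 0.0498 √h. Setting dh/dt = 0:
Q_in = 0.0498 √h_ss ⇒ √h_ss = 0.0769/0.0498 = 1.5442.
h_ss = 1.5442² = 2.3845 m. (Since h₀ = 5.22 m > h_ss, the level will fall toward this value.)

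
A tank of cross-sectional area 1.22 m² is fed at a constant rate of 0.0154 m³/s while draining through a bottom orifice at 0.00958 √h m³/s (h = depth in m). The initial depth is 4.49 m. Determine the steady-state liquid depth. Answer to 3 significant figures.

2.58 m

A dh/dt = Q_in − 0.00958 √h. Steady state requires inflow = outflow:
Q_in = 0.00958 √h_ss ⇒ √h_ss = 0.0154/0.00958 = 1.6075.
h_ss = 1.6075² = 2.5841 m. (Since h₀ = 4.49 m > h_ss, the level will fall toward this value.)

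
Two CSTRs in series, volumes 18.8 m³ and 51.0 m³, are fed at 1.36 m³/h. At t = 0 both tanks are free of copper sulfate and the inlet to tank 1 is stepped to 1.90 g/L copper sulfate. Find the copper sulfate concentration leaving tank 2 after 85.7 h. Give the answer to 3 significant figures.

Each tank obeys Vᵢ dCᵢ/dt = Q(Cᵢ₋₁ − Cᵢ), so τᵢ = Vᵢ/Q.
τ₁ = 18.8/1.36 = 13.824 h; τ₂ = 51.0/1.36 = 37.500 h.
Tank 1: C₁ = C_in(1 − e^(−t/τ₁)). Tank 2 (τ₁ ≠ τ₂): C₂ = C_in[1 − (τ₁ e^(−t/τ₁) − τ₂ e^(−t/τ₂))/(τ₁ − τ₂)].
At t = 85.7: e^(−t/τ₁) = 0.0020303, e^(−t/τ₂) = 0.10174.
C₂ = 1.90·[1 − (13.824·0.0020303 − 37.500·0.10174)/(-23.676)] = 1.90·0.84004 = 1.5961 g/L.

1.60 g/L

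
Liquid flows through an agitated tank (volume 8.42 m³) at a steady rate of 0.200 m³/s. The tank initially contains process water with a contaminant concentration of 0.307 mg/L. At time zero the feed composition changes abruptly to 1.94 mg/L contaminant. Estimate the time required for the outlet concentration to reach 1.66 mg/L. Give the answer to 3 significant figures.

Species balance on the tank: V dC/dt = Q(C_in − C), so τ = V/Q = 42.100 s.
C(t) = C_in + (C₀ − C_in) e^(−t/τ). Set C = 1.66 and solve for t:
e^(−t/τ) = (C − C_in)/(C₀ − C_in) = (1.66 − 1.94)/(0.307 − 1.94) = 0.17146
t = −τ ln(…) = 42.100 × 1.7634 = 74.238 s.

74.2 s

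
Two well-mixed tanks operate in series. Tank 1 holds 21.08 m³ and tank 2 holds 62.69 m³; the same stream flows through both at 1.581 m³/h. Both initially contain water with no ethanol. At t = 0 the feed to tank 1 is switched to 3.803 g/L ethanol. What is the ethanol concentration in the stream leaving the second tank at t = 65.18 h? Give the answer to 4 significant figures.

2.710 g/L

Each tank obeys Vᵢ dCᵢ/dt = Q(Cᵢ₋₁ − Cᵢ), so τᵢ = Vᵢ/Q.
τ₁ = 21.08/1.581 = 13.3333 h; τ₂ = 62.69/1.581 = 39.6521 h.
Tank 1: C₁ = C_in(1 − e^(−t/τ₁)). Tank 2 (τ₁ ≠ τ₂): C₂ = C_in[1 − (τ₁ e^(−t/τ₁) − τ₂ e^(−t/τ₂))/(τ₁ − τ₂)].
At t = 65.18: e^(−t/τ₁) = 0.00753271, e^(−t/τ₂) = 0.193245.
C₂ = 3.803·[1 − (13.3333·0.00753271 − 39.6521·0.193245)/(-26.3188)] = 3.803·0.712671 = 2.71029 g/L.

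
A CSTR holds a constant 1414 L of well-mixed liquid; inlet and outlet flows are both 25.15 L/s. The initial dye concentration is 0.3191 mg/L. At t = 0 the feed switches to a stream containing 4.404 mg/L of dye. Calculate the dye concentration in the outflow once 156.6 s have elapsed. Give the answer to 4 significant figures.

4.152 mg/L

Unsteady species balance (constant V, well mixed): V dC/dt = Q(C_in − C).
Rewrite as dC/dt + C/τ = C_in/τ, τ = V/Q = 56.2227 s.
This is linear first-order; C(t) = C_in + (C₀ − C_in) e^(−t/τ).
C(156.6) = 4.404 + (0.3191 − 4.404)·e^(−156.6/56.2227) = 4.404 + (-4.08490)·0.0617073 = 4.15193 mg/L.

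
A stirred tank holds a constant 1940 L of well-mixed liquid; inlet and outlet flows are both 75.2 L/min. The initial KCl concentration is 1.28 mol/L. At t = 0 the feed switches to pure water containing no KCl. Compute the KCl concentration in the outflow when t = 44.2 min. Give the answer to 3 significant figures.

0.231 mol/L

Transient balance on the dissolved component: V dC/dt = Q(C_in − C).
Time constant τ = V/Q = 1940/75.2 = 25.798 min.
Integrating: C(t) = C_in + (C₀ − C_in) e^(−t/τ).
C(44.2) = 0 + (1.28 − 0)·e^(−44.2/25.798) = 0 + (1.2800)·0.18027 = 0.23074 mol/L.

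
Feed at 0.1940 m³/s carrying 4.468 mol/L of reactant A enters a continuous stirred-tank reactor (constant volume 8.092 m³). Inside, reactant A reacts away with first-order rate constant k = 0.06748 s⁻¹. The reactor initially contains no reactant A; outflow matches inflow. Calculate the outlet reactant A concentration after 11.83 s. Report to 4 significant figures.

Accumulation = in − out − consumed: V dC/dt = Q C_in − Q C − k V C.
dC/dt = (Q/V) C_in − (Q/V + k) C; effective rate a = Q/V + k = 0.0239743 + 0.06748 = 0.0914543 s⁻¹.
C_ss = Q C_in/(Q + kV) = 1.17126 mol/L; C(t) = C_ss + (C₀ − C_ss) e^(−a t).
C(11.83) = 1.17126 + (-1.17126)·e^(−0.0914543·11.83) = 1.17126 + (-1.17126)·0.338949 = 0.774265 mol/L.

0.7743 mol/L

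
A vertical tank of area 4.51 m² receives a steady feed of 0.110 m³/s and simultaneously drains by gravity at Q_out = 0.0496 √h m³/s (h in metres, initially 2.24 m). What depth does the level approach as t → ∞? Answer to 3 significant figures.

4.92 m

Accumulation of liquid (constant cross-section A): A dh/dt = Q_in − 0.0496 √h. At steady state dh/dt = 0:
Q_in = 0.0496 √h_ss ⇒ √h_ss = 0.110/0.0496 = 2.2177.
h_ss = 2.2177² = 4.9184 m. (Since h₀ = 2.24 m < h_ss, the level will rise toward this value.)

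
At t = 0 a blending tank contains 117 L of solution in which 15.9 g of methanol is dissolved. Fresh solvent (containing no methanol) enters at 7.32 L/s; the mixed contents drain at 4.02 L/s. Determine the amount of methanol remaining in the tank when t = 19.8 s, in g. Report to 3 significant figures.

Let m(t) be the amount of methanol. Volume: V(t) = V₀ + (Q_in − Q_out) t = 117 + 3.3000 t; V(19.8) = 182.34 L.
No methanol enters, so dm/dt = −Q_out · (m/V).
Separate: dm/m = −Q_out dt/V(t) ⇒ ln(m/m₀) = −(Q_out/(Q_in−Q_out)) ln(V/V₀).
m = m₀ (V₀/V)^(Q_out/(Q_in−Q_out)) = 15.9 × (117/182.34)^(1.2182) = 9.2610 g.

9.26 g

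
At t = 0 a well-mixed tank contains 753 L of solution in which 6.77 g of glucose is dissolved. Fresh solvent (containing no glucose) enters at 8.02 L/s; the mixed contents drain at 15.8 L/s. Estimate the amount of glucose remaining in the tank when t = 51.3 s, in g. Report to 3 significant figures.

Let m(t) be the amount of glucose. Volume: V(t) = V₀ + (Q_in − Q_out) t = 753 − 7.7800 t; V(51.3) = 353.89 L.
Species balance (pure solvent in): dm/dt = −Q_out · m/V(t).
Separate: dm/m = −Q_out dt/V(t) ⇒ ln(m/m₀) = −(Q_out/(Q_in−Q_out)) ln(V/V₀).
m = m₀ (V₀/V)^(Q_out/(Q_in−Q_out)) = 6.77 × (753/353.89)^(-2.0308) = 1.4609 g.

1.46 g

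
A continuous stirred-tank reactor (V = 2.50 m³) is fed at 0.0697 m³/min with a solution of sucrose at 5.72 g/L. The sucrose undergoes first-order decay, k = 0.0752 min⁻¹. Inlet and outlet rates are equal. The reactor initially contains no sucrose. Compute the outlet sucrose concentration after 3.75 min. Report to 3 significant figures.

0.496 g/L

V dC/dt = Q(C_in − C) − k V C.
This is linear with rate a = Q/V + k = 0.10308 min⁻¹.
C_ss = Q C_in/(Q + kV) = 1.5471 g/L; C(t) = C_ss + (C₀ − C_ss) e^(−a t).
C(3.75) = 1.5471 + (-1.5471)·e^(−0.10308·3.75) = 1.5471 + (-1.5471)·0.67940 = 0.49600 g/L.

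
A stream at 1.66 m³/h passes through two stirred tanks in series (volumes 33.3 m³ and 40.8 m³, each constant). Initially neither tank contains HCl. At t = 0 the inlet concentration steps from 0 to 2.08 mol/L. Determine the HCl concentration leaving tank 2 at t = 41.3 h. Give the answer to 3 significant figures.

1.15 mol/L

Time constants: τᵢ = Vᵢ/Q for each well-mixed tank.
τ₁ = 33.3/1.66 = 20.060 h; τ₂ = 40.8/1.66 = 24.578 h.
Tank 1: C₁ = C_in(1 − e^(−t/τ₁)). Tank 2 (τ₁ ≠ τ₂): C₂ = C_in[1 − (τ₁ e^(−t/τ₁) − τ₂ e^(−t/τ₂))/(τ₁ − τ₂)].
At t = 41.3: e^(−t/τ₁) = 0.12761, e^(−t/τ₂) = 0.18631.
C₂ = 2.08·[1 − (20.060·0.12761 − 24.578·0.18631)/(-4.5181)] = 2.08·0.55305 = 1.1503 mol/L.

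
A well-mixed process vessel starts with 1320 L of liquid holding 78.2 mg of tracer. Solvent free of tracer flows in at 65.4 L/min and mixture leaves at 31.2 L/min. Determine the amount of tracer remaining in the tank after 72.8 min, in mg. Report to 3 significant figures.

Total volume: dV/dt = Q_in − Q_out = 34.200 L/min, so V(t) = 1320 + 34.200 t and V(72.8) = 3809.8 L.
Species balance (pure solvent in): dm/dt = −Q_out · m/V(t).
Separate: dm/m = −Q_out dt/V(t) ⇒ ln(m/m₀) = −(Q_out/(Q_in−Q_out)) ln(V/V₀).
m = m₀ (V₀/V)^(Q_out/(Q_in−Q_out)) = 78.2 × (1320/3809.8)^(0.91228) = 29.735 mg.

29.7 mg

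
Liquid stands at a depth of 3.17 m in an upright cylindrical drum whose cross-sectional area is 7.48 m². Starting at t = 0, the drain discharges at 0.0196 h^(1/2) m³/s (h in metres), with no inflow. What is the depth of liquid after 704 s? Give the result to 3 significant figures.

With no inflow, A dh/dt = −0.0196 √h.
Separate and integrate: 2(√h − √h₀) = −(0.0196/A) t.
√h = √3.17 − 0.0196·704/(2·7.48) = 1.7804 − 0.92235 = 0.85810.
h = 0.85810² = 0.73633 m.

0.736 m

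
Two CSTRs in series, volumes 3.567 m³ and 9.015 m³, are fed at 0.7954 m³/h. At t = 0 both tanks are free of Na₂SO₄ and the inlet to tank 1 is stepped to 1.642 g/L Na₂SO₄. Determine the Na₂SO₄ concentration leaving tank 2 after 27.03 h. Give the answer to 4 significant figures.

1.394 g/L

Time constants: τᵢ = Vᵢ/Q for each well-mixed tank.
τ₁ = 3.567/0.7954 = 4.48454 h; τ₂ = 9.015/0.7954 = 11.3339 h.
Tank 1: C₁ = C_in(1 − e^(−t/τ₁)). Tank 2 (τ₁ ≠ τ₂): C₂ = C_in[1 − (τ₁ e^(−t/τ₁) − τ₂ e^(−t/τ₂))/(τ₁ − τ₂)].
At t = 27.03: e^(−t/τ₁) = 0.00241181, e^(−t/τ₂) = 0.0921003.
C₂ = 1.642·[1 − (4.48454·0.00241181 − 11.3339·0.0921003)/(-6.84938)] = 1.642·0.849177 = 1.39435 g/L.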